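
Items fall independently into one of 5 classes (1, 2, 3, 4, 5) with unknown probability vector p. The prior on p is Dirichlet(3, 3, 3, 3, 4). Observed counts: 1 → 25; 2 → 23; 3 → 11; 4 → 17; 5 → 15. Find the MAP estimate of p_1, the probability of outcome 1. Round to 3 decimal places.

MAP estimate: 0.265

The posterior is Dirichlet(αᵢ + nᵢ) = Dirichlet(28, 26, 14, 20, 19).
For a Dirichlet(a₁,…,a_K) with all aᵢ > 1, the mode has j-th component (aⱼ − 1)/(Σaᵢ − K).
Here Σaᵢ = 107 and K = 5, so p_1 = (28 − 1)/(107 − 5) = 27/102 ≈ 0.265.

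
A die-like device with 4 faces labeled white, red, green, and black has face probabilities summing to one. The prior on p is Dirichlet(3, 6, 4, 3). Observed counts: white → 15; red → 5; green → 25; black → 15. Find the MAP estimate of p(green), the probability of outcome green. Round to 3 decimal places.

MAP estimate of p(green) = 0.389

The posterior is Dirichlet(αᵢ + nᵢ) = Dirichlet(18, 11, 29, 18).
For a Dirichlet(a₁,…,a_K) with all aᵢ > 1, the mode has j-th component (aⱼ − 1)/(Σaᵢ − K).
Here Σaᵢ = 76 and K = 4, so p(green) = (29 − 1)/(76 − 4) = 28/72 ≈ 0.389.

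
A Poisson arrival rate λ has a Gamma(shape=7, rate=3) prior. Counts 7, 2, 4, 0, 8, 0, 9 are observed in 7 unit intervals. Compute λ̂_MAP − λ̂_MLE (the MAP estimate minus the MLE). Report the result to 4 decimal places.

Σxᵢ = 30. Posterior is Gamma(37, 10); MAP = (37−1)/10 = 36/10 ≈ 3.60000.
MLE = x̄ = 30/7 ≈ 4.28571.
Difference = 36/10 − 30/7 = -24/35 ≈ -0.6857.

MAP − MLE = -0.6857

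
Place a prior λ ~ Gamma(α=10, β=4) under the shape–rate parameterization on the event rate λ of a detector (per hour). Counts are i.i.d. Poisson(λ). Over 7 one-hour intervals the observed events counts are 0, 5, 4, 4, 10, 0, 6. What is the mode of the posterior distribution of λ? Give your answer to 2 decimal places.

λ̂_MAP = 3.45

Σxᵢ = 0+5+4+4+10+0+6 = 29, with n = 7.
Posterior ∝ λ^9e^(−4λ) · λ^29e^(−7λ) = λ^38e^(−11λ), i.e. Gamma(shape=39, rate=11).
The mode of a Gamma(a, b) with a ≥ 1 (shape–rate) is (a−1)/b = 38/11 ≈ 3.45.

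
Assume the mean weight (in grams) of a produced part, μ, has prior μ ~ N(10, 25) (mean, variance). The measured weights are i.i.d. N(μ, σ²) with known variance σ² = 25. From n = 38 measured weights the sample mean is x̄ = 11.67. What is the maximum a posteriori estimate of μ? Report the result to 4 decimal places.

μ̂_MAP = 11.6272

n = 38, x̄ = 11.67.
For a Normal prior and Normal likelihood with known variance, the posterior is Normal; its mode equals its mean, the precision-weighted average.
Prior precision 1/σ₀² = 1/25 = 0.04; data precision n/σ² = 38/25 = 1.52.
μ̂ = (0.04·10 + 1.52·11.67) / (0.04 + 1.52) = 18.1384/1.56 = 22673/1950 ≈ 11.6272.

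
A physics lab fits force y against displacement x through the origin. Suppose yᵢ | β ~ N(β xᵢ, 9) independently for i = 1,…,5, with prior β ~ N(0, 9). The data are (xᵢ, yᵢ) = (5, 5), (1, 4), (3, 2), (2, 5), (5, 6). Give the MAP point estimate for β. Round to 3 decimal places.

β̂_MAP = 1.154

log p(β | y) = −Σ(yᵢ − βxᵢ)²/(2·9) − β²/(2·9) + const.
Setting the derivative to zero: Σxᵢ(yᵢ − βxᵢ)/9 − β/9 = 0, so β = Σxᵢyᵢ / (Σxᵢ² + σ²/τ²).
Σxᵢyᵢ = 5·5 + 1·4 + 3·2 + 2·5 + 5·6 = 75; Σxᵢ² = 64; σ²/τ² = 1.
β̂_MAP = 75 / (64 + 1) = 75/65 ≈ 1.154.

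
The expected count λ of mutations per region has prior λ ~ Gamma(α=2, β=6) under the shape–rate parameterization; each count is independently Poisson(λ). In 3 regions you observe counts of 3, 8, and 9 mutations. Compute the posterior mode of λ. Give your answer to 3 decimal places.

λ̂_MAP = 2.333

Σxᵢ = 3+8+9 = 20, with n = 3.
Posterior ∝ λe^(−6λ) · λ^20e^(−3λ) = λ^21e^(−9λ), i.e. Gamma(shape=22, rate=9).
The mode of a Gamma(a, b) with a ≥ 1 (shape–rate) is (a−1)/b = 21/9 ≈ 2.333.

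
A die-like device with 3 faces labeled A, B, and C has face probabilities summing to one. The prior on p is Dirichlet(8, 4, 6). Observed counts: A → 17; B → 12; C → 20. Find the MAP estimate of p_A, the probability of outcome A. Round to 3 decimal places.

The posterior is Dirichlet(αᵢ + nᵢ) = Dirichlet(25, 16, 26).
For a Dirichlet(a₁,…,a_K) with all aᵢ > 1, the mode has j-th component (aⱼ − 1)/(Σaᵢ − K).
Here Σaᵢ = 67 and K = 3, so p_A = (25 − 1)/(67 − 3) = 24/64 ≈ 0.375.

MAP estimate of p_A = 0.375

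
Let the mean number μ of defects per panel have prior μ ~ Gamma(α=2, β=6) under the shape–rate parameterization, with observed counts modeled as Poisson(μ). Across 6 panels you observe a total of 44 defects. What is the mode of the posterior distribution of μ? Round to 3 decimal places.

μ̂_MAP = 3.750

Σxᵢ = 44, n = 6.
Posterior ∝ μe^(−6μ) · μ^44e^(−6μ) = μ^45e^(−12μ), i.e. Gamma(shape=46, rate=12).
The mode of a Gamma(a, b) with a ≥ 1 (shape–rate) is (a−1)/b = 45/12 ≈ 3.750.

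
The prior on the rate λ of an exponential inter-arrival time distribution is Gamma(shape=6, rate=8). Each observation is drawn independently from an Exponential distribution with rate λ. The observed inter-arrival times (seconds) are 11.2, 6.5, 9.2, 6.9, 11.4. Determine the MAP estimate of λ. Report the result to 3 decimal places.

The Exponential(rate=λ) likelihood is ∝ λ^n e^(−λΣtᵢ). Here n = 5 and Σtᵢ = 11.2 + 6.5 + 9.2 + 6.9 + 11.4 = 45.2.
Posterior ∝ λ^5e^(−8λ) · λ^5e^(−45.2λ) = λ^10e^(−53.2λ), i.e. Gamma(11, 53.2).
Mode = (a−1)/b = 10/53.2 ≈ 0.188.

λ̂_MAP = 0.188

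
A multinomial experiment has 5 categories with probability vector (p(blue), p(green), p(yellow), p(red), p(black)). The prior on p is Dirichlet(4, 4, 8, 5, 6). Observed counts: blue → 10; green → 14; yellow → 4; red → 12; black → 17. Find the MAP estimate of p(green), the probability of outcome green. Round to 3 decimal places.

The posterior is Dirichlet(αᵢ + nᵢ) = Dirichlet(14, 18, 12, 17, 23).
For a Dirichlet(a₁,…,a_K) with all aᵢ > 1, the mode has j-th component (aⱼ − 1)/(Σaᵢ − K).
Here Σaᵢ = 84 and K = 5, so p(green) = (18 − 1)/(84 − 5) = 17/79 ≈ 0.215.

MAP estimate of p(green) = 0.215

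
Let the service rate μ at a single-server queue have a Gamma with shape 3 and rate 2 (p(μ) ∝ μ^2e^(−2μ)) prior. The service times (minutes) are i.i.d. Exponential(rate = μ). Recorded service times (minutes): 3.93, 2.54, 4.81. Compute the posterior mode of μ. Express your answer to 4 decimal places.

The Exponential(rate=μ) likelihood is ∝ μ^n e^(−μΣtᵢ). Here n = 3 and Σtᵢ = 3.93 + 2.54 + 4.81 = 11.28.
Posterior ∝ μ^2e^(−2μ) · μ^3e^(−11.28μ) = μ^5e^(−13.28μ), i.e. Gamma(6, 13.28).
Mode = (a−1)/b = 5/13.28 ≈ 0.3765.

μ̂_MAP = 0.3765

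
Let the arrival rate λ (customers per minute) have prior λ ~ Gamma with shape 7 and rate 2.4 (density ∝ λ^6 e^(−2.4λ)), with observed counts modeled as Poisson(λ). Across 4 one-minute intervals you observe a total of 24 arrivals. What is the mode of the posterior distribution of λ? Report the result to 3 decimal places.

Σxᵢ = 24, n = 4.
Posterior ∝ λ^6e^(−2.4λ) · λ^24e^(−4λ) = λ^30e^(−6.4λ), i.e. Gamma(shape=31, rate=6.4).
The mode of a Gamma(a, b) with a ≥ 1 (shape–rate) is (a−1)/b = 30/6.4 ≈ 4.688.

λ̂_MAP = 4.688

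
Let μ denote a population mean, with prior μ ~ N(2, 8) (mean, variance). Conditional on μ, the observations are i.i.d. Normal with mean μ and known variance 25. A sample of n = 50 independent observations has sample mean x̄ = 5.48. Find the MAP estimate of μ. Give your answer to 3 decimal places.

n = 50, x̄ = 5.48.
For a Normal prior and Normal likelihood with known variance, the posterior is Normal; its mode equals its mean, the precision-weighted average.
Prior precision 1/σ₀² = 1/8 = 0.125; data precision n/σ² = 50/25 = 2.
μ̂ = (0.125·2 + 2·5.48) / (0.125 + 2) = 11.21/2.125 = 2242/425 ≈ 5.275.

μ̂_MAP = 5.275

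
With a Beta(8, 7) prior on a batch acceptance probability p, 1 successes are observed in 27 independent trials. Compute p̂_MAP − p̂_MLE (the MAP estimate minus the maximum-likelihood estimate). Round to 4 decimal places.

MAP − MLE = 0.1630

Posterior is Beta(9, 33); MAP = (9−1)/(42−2) = 8/40 ≈ 0.20000.
MLE ignores the prior: p̂_MLE = k/n = 1/27 ≈ 0.03704.
Difference = 8/40 − 1/27 = 22/135 ≈ 0.1630.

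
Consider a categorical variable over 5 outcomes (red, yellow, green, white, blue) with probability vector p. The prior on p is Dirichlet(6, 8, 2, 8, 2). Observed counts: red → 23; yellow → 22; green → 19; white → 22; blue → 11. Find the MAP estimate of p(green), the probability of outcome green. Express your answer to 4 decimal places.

The posterior is Dirichlet(αᵢ + nᵢ) = Dirichlet(29, 30, 21, 30, 13).
For a Dirichlet(a₁,…,a_K) with all aᵢ > 1, the mode has j-th component (aⱼ − 1)/(Σaᵢ − K).
Here Σaᵢ = 123 and K = 5, so p(green) = (21 − 1)/(123 − 5) = 20/118 ≈ 0.1695.

MAP estimate of p(green) = 0.1695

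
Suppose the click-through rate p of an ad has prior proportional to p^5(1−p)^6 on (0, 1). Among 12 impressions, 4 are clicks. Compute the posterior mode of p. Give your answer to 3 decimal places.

The prior density ∝ p^5(1−p)^6 is the kernel of Beta(6, 7).
Data: 4 successes in 12 trials. The binomial likelihood contributes p^4(1−p)^8, so the posterior is Beta(6+4, 7+8) = Beta(10, 15).
For Beta(a, b) with a, b > 1 the mode is (a−1)/(a+b−2) = 9/23 ≈ 0.391.

p̂_MAP = 0.391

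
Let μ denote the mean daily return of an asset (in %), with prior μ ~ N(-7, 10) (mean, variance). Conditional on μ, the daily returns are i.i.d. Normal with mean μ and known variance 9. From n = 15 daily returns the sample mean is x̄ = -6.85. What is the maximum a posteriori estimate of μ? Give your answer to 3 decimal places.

μ̂_MAP = -6.858

n = 15, x̄ = -6.85.
For a Normal prior and Normal likelihood with known variance, the posterior is Normal; its mode equals its mean, the precision-weighted average.
Prior precision 1/σ₀² = 1/10 = 0.1; data precision n/σ² = 15/9 = 5/3.
μ̂ = (0.1·(-7) + (5/3)·(-6.85)) / (0.1 + 5/3) = (-727/60)/(53/30) = -727/106 ≈ -6.858.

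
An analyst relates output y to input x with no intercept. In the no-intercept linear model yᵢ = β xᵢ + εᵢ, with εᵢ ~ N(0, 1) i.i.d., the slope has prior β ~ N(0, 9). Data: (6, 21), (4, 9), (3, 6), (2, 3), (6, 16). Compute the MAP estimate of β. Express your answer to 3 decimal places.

log p(β | y) = −Σ(yᵢ − βxᵢ)²/(2·1) − β²/(2·9) + const.
Setting the derivative to zero: Σxᵢ(yᵢ − βxᵢ)/1 − β/9 = 0, so β = Σxᵢyᵢ / (Σxᵢ² + σ²/τ²).
Σxᵢyᵢ = 6·21 + 4·9 + 3·6 + 2·3 + 6·16 = 282; Σxᵢ² = 101; σ²/τ² = 1/9.
β̂_MAP = 282 / (101 + 1/9) = 282/(910/9) = 1269/455 ≈ 2.789.

β̂_MAP = 2.789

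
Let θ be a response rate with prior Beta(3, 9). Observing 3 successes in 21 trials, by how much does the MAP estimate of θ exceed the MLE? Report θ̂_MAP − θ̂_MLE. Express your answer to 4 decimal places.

Posterior is Beta(6, 27); MAP = (6−1)/(33−2) = 5/31 ≈ 0.16129.
MLE ignores the prior: θ̂_MLE = k/n = 3/21 ≈ 0.14286.
Difference = 5/31 − 3/21 = 4/217 ≈ 0.0184.

MAP − MLE = 0.0184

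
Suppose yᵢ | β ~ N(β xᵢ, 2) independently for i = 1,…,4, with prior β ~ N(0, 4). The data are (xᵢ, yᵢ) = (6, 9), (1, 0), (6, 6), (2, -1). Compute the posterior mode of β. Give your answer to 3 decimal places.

β̂_MAP = 1.135

log p(β | y) = −Σ(yᵢ − βxᵢ)²/(2·2) − β²/(2·4) + const.
Setting the derivative to zero: Σxᵢ(yᵢ − βxᵢ)/2 − β/4 = 0, so β = Σxᵢyᵢ / (Σxᵢ² + σ²/τ²).
Σxᵢyᵢ = 6·9 + 1·0 + 6·6 + 2·(-1) = 88; Σxᵢ² = 77; σ²/τ² = 0.5.
β̂_MAP = 88 / (77 + 0.5) = 88/77.5 ≈ 1.135.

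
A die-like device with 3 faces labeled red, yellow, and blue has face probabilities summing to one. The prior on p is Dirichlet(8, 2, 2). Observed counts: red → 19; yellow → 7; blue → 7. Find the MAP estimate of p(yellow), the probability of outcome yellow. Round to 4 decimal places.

MAP estimate of p(yellow) = 0.1905

The posterior is Dirichlet(αᵢ + nᵢ) = Dirichlet(27, 9, 9).
For a Dirichlet(a₁,…,a_K) with all aᵢ > 1, the mode has j-th component (aⱼ − 1)/(Σaᵢ − K).
Here Σaᵢ = 45 and K = 3, so p(yellow) = (9 − 1)/(45 − 3) = 8/42 ≈ 0.1905.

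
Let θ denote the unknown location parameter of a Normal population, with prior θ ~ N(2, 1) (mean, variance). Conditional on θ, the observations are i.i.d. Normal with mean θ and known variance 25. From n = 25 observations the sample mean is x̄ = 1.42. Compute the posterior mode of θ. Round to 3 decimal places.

θ̂_MAP = 1.710

n = 25, x̄ = 1.42.
For a Normal prior and Normal likelihood with known variance, the posterior is Normal; its mode equals its mean, the precision-weighted average.
Prior precision 1/σ₀² = 1/1 = 1; data precision n/σ² = 25/25 = 1.
θ̂ = (1·2 + 1·1.42) / (1 + 1) = 3.42/2 = 1.710.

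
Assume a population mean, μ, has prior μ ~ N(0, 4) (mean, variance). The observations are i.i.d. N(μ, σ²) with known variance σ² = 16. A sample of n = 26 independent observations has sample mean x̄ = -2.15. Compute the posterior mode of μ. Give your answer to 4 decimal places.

μ̂_MAP = -1.8633

n = 26, x̄ = -2.15.
For a Normal prior and Normal likelihood with known variance, the posterior is Normal; its mode equals its mean, the precision-weighted average.
Prior precision 1/σ₀² = 1/4 = 0.25; data precision n/σ² = 26/16 = 1.625.
μ̂ = (0.25·0 + 1.625·(-2.15)) / (0.25 + 1.625) = (-3.49375)/1.875 = -559/300 ≈ -1.8633.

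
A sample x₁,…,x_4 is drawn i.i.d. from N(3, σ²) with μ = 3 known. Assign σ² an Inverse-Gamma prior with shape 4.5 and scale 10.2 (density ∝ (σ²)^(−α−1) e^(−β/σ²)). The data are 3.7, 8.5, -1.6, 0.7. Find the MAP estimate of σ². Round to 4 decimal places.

Sum of squared deviations about the known mean: SS = (3.7−3)² + (8.5−3)² + (-1.6−3)² + (0.7−3)² = 57.19.
The Normal likelihood contributes (σ²)^(−n/2) exp(−SS/(2σ²)), so the posterior is Inverse-Gamma(α + n/2, β + SS/2) = Inverse-Gamma(6.5, 38.795).
The mode of Inverse-Gamma(a, b) is b/(a+1) = 38.795/7.5 ≈ 5.1727.

σ̂²_MAP = 5.1727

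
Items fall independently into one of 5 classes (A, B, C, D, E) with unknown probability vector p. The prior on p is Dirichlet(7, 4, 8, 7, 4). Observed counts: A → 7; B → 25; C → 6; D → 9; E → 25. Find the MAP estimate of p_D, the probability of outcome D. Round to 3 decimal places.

The posterior is Dirichlet(αᵢ + nᵢ) = Dirichlet(14, 29, 14, 16, 29).
For a Dirichlet(a₁,…,a_K) with all aᵢ > 1, the mode has j-th component (aⱼ − 1)/(Σaᵢ − K).
Here Σaᵢ = 102 and K = 5, so p_D = (16 − 1)/(102 − 5) = 15/97 ≈ 0.155.

MAP estimate of p_D = 0.155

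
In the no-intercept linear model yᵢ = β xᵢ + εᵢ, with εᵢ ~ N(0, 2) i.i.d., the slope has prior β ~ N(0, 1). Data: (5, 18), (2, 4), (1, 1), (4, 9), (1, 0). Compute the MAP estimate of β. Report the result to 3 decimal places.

log p(β | y) = −Σ(yᵢ − βxᵢ)²/(2·2) − β²/(2·1) + const.
Setting the derivative to zero: Σxᵢ(yᵢ − βxᵢ)/2 − β/1 = 0, so β = Σxᵢyᵢ / (Σxᵢ² + σ²/τ²).
Σxᵢyᵢ = 5·18 + 2·4 + 1·1 + 4·9 + 1·0 = 135; Σxᵢ² = 47; σ²/τ² = 2.
β̂_MAP = 135 / (47 + 2) = 135/49 ≈ 2.755.

β̂_MAP = 2.755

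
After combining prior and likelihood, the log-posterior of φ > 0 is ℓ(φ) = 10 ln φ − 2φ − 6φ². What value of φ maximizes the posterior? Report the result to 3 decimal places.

φ̂_MAP = 0.833

ℓ'(φ) = 10/φ − 2 − 12φ. Setting this to zero and multiplying by φ: 12φ² + 2φ − 10 = 0.
φ = (−2 + √(2² + 4·12·10)) / (2·12) = (−2 + √484) / 24 = (−2 + 22)/24 = 5/6.
ℓ''(φ) = −10/φ² − 12 < 0, confirming a maximum.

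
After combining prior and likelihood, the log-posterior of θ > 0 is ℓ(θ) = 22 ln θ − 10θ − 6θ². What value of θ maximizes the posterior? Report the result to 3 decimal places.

θ̂_MAP = 1.000

ℓ'(θ) = 22/θ − 10 − 12θ. Setting this to zero and multiplying by θ: 12θ² + 10θ − 22 = 0.
θ = (−10 + √(10² + 4·12·22)) / (2·12) = (−10 + √1156) / 24 = (−10 + 34)/24 = 1.
ℓ''(θ) = −22/θ² − 12 < 0, confirming a maximum.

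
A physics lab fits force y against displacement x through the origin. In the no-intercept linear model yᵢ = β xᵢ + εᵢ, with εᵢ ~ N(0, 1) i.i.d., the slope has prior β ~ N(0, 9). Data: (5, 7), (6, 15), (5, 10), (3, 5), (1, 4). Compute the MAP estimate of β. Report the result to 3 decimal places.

log p(β | y) = −Σ(yᵢ − βxᵢ)²/(2·1) − β²/(2·9) + const.
Setting the derivative to zero: Σxᵢ(yᵢ − βxᵢ)/1 − β/9 = 0, so β = Σxᵢyᵢ / (Σxᵢ² + σ²/τ²).
Σxᵢyᵢ = 5·7 + 6·15 + 5·10 + 3·5 + 1·4 = 194; Σxᵢ² = 96; σ²/τ² = 1/9.
β̂_MAP = 194 / (96 + 1/9) = 194/(865/9) = 1746/865 ≈ 2.018.

β̂_MAP = 2.018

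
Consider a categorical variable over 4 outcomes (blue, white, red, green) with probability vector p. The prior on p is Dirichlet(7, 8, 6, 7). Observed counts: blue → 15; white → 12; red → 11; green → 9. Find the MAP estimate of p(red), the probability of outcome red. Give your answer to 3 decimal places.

MAP estimate of p(red) = 0.225

The posterior is Dirichlet(αᵢ + nᵢ) = Dirichlet(22, 20, 17, 16).
For a Dirichlet(a₁,…,a_K) with all aᵢ > 1, the mode has j-th component (aⱼ − 1)/(Σaᵢ − K).
Here Σaᵢ = 75 and K = 4, so p(red) = (17 − 1)/(75 − 4) = 16/71 ≈ 0.225.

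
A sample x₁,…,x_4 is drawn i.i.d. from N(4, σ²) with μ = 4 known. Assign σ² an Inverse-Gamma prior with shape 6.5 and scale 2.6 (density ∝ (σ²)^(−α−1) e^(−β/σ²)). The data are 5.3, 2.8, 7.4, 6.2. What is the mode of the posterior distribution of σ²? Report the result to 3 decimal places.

Sum of squared deviations about the known mean: SS = (5.3−4)² + (2.8−4)² + (7.4−4)² + (6.2−4)² = 19.53.
The Normal likelihood contributes (σ²)^(−n/2) exp(−SS/(2σ²)), so the posterior is Inverse-Gamma(α + n/2, β + SS/2) = Inverse-Gamma(8.5, 12.365).
The mode of Inverse-Gamma(a, b) is b/(a+1) = 12.365/9.5 ≈ 1.302.

σ̂²_MAP = 1.302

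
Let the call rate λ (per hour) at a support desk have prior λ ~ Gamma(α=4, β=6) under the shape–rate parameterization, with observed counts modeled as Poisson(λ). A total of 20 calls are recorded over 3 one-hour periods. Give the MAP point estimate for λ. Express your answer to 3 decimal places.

Σxᵢ = 20, n = 3.
Posterior ∝ λ^3e^(−6λ) · λ^20e^(−3λ) = λ^23e^(−9λ), i.e. Gamma(shape=24, rate=9).
The mode of a Gamma(a, b) with a ≥ 1 (shape–rate) is (a−1)/b = 23/9 ≈ 2.556.

λ̂_MAP = 2.556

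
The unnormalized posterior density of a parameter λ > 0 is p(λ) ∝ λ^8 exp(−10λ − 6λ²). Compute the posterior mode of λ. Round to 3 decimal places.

λ̂_MAP = 0.500

ℓ'(λ) = 8/λ − 10 − 12λ. Setting this to zero and multiplying by λ: 12λ² + 10λ − 8 = 0.
λ = (−10 + √(10² + 4·12·8)) / (2·12) = (−10 + √484) / 24 = (−10 + 22)/24 = 1/2.
ℓ''(λ) = −8/λ² − 12 < 0, confirming a maximum.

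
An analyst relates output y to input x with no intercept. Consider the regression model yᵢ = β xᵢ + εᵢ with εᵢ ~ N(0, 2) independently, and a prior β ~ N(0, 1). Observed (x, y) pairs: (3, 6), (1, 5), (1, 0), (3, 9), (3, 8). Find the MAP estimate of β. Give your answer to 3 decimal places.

log p(β | y) = −Σ(yᵢ − βxᵢ)²/(2·2) − β²/(2·1) + const.
Setting the derivative to zero: Σxᵢ(yᵢ − βxᵢ)/2 − β/1 = 0, so β = Σxᵢyᵢ / (Σxᵢ² + σ²/τ²).
Σxᵢyᵢ = 3·6 + 1·5 + 1·0 + 3·9 + 3·8 = 74; Σxᵢ² = 29; σ²/τ² = 2.
β̂_MAP = 74 / (29 + 2) = 74/31 ≈ 2.387.

β̂_MAP = 2.387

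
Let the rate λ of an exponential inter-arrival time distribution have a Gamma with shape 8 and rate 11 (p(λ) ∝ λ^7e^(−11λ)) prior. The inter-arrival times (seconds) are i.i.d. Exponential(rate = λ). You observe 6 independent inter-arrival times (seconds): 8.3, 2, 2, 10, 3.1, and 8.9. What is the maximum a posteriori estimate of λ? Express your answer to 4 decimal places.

λ̂_MAP = 0.2870

The Exponential(rate=λ) likelihood is ∝ λ^n e^(−λΣtᵢ). Here n = 6 and Σtᵢ = 8.3 + 2 + 2 + 10 + 3.1 + 8.9 = 34.3.
Posterior ∝ λ^7e^(−11λ) · λ^6e^(−34.3λ) = λ^13e^(−45.3λ), i.e. Gamma(14, 45.3).
Mode = (a−1)/b = 13/45.3 ≈ 0.2870.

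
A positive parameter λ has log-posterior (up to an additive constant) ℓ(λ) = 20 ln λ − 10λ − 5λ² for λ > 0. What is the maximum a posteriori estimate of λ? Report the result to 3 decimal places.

ℓ'(λ) = 20/λ − 10 − 10λ. Setting this to zero and multiplying by λ: 10λ² + 10λ − 20 = 0.
λ = (−10 + √(10² + 4·10·20)) / (2·10) = (−10 + √900) / 20 = (−10 + 30)/20 = 1.
ℓ''(λ) = −20/λ² − 10 < 0, confirming a maximum.

λ̂_MAP = 1.000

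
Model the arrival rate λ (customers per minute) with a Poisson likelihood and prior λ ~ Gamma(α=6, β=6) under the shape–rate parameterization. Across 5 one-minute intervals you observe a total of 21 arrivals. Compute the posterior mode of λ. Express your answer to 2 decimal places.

λ̂_MAP = 2.36

Σxᵢ = 21, n = 5.
Posterior ∝ λ^5e^(−6λ) · λ^21e^(−5λ) = λ^26e^(−11λ), i.e. Gamma(shape=27, rate=11).
The mode of a Gamma(a, b) with a ≥ 1 (shape–rate) is (a−1)/b = 26/11 ≈ 2.36.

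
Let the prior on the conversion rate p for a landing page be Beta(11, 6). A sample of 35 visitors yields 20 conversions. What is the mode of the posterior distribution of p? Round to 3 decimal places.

Prior: Beta(11, 6).
Data: 20 successes in 35 trials. The binomial likelihood contributes p^20(1−p)^15, so the posterior is Beta(11+20, 6+15) = Beta(31, 21).
For Beta(a, b) with a, b > 1 the mode is (a−1)/(a+b−2) = 30/50 ≈ 0.600.

p̂_MAP = 0.600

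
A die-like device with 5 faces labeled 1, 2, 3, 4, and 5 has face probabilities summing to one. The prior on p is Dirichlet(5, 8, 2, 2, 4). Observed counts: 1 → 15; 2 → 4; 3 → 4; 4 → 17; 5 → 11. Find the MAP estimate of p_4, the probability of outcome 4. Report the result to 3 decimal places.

The posterior is Dirichlet(αᵢ + nᵢ) = Dirichlet(20, 12, 6, 19, 15).
For a Dirichlet(a₁,…,a_K) with all aᵢ > 1, the mode has j-th component (aⱼ − 1)/(Σaᵢ − K).
Here Σaᵢ = 72 and K = 5, so p_4 = (19 − 1)/(72 − 5) = 18/67 ≈ 0.269.

MAP estimate: 0.269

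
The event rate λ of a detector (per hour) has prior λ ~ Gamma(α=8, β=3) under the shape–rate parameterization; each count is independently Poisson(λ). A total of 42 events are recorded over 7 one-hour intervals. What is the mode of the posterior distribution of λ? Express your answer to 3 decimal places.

λ̂_MAP = 4.900

Σxᵢ = 42, n = 7.
Posterior ∝ λ^7e^(−3λ) · λ^42e^(−7λ) = λ^49e^(−10λ), i.e. Gamma(shape=50, rate=10).
The mode of a Gamma(a, b) with a ≥ 1 (shape–rate) is (a−1)/b = 49/10 ≈ 4.900.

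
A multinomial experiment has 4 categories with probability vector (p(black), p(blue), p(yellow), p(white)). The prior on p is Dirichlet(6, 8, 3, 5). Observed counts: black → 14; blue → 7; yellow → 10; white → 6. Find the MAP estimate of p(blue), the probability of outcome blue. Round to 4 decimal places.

MAP estimate of p(blue) = 0.2545

The posterior is Dirichlet(αᵢ + nᵢ) = Dirichlet(20, 15, 13, 11).
For a Dirichlet(a₁,…,a_K) with all aᵢ > 1, the mode has j-th component (aⱼ − 1)/(Σaᵢ − K).
Here Σaᵢ = 59 and K = 4, so p(blue) = (15 − 1)/(59 − 4) = 14/55 ≈ 0.2545.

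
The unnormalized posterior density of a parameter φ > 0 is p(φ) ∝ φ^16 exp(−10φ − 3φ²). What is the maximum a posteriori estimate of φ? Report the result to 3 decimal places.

φ̂_MAP = 1.000

ℓ'(φ) = 16/φ − 10 − 6φ. Setting this to zero and multiplying by φ: 6φ² + 10φ − 16 = 0.
φ = (−10 + √(10² + 4·6·16)) / (2·6) = (−10 + √484) / 12 = (−10 + 22)/12 = 1.
ℓ''(φ) = −16/φ² − 6 < 0, confirming a maximum.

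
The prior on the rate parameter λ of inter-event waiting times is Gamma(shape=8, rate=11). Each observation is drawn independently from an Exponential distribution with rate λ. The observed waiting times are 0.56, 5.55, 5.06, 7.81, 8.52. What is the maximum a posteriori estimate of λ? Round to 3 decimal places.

The Exponential(rate=λ) likelihood is ∝ λ^n e^(−λΣtᵢ). Here n = 5 and Σtᵢ = 0.56 + 5.55 + 5.06 + 7.81 + 8.52 = 27.50.
Posterior ∝ λ^7e^(−11λ) · λ^5e^(−27.50λ) = λ^12e^(−38.50λ), i.e. Gamma(13, 38.50).
Mode = (a−1)/b = 12/38.50 ≈ 0.312.

λ̂_MAP = 0.312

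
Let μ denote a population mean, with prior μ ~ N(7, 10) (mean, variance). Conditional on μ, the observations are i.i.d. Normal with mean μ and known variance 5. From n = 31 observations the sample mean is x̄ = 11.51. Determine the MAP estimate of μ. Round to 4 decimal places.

μ̂_MAP = 11.4384

n = 31, x̄ = 11.51.
For a Normal prior and Normal likelihood with known variance, the posterior is Normal; its mode equals its mean, the precision-weighted average.
Prior precision 1/σ₀² = 1/10 = 0.1; data precision n/σ² = 31/5 = 6.2.
μ̂ = (0.1·7 + 6.2·11.51) / (0.1 + 6.2) = 72.062/6.3 = 36031/3150 ≈ 11.4384.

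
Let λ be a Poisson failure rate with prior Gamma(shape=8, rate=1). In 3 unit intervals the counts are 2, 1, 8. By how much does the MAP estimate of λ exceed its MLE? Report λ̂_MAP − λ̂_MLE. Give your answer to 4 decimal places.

MAP − MLE = 0.8333

Σxᵢ = 11. Posterior is Gamma(19, 4); MAP = (19−1)/4 = 18/4 ≈ 4.50000.
MLE = x̄ = 11/3 ≈ 3.66667.
Difference = 18/4 − 11/3 = 5/6 ≈ 0.8333.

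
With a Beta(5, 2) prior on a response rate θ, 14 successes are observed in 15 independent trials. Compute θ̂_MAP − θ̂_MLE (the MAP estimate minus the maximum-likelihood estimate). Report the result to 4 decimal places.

MAP − MLE = -0.0333

Posterior is Beta(19, 3); MAP = (19−1)/(22−2) = 18/20 ≈ 0.90000.
MLE ignores the prior: θ̂_MLE = k/n = 14/15 ≈ 0.93333.
Difference = 18/20 − 14/15 = -1/30 ≈ -0.0333.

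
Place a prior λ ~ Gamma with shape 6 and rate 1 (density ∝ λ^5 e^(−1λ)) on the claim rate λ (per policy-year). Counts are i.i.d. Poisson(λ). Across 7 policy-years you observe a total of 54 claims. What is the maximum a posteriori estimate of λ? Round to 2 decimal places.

λ̂_MAP = 7.38

Σxᵢ = 54, n = 7.
Posterior ∝ λ^5e^(−1λ) · λ^54e^(−7λ) = λ^59e^(−8λ), i.e. Gamma(shape=60, rate=8).
The mode of a Gamma(a, b) with a ≥ 1 (shape–rate) is (a−1)/b = 59/8 ≈ 7.38.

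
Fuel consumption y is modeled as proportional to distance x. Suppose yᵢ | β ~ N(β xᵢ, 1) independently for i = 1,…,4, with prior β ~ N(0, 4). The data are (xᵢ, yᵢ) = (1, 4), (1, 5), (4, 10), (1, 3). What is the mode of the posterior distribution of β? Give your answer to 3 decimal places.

β̂_MAP = 2.701

log p(β | y) = −Σ(yᵢ − βxᵢ)²/(2·1) − β²/(2·4) + const.
Setting the derivative to zero: Σxᵢ(yᵢ − βxᵢ)/1 − β/4 = 0, so β = Σxᵢyᵢ / (Σxᵢ² + σ²/τ²).
Σxᵢyᵢ = 1·4 + 1·5 + 4·10 + 1·3 = 52; Σxᵢ² = 19; σ²/τ² = 0.25.
β̂_MAP = 52 / (19 + 0.25) = 52/19.25 ≈ 2.701.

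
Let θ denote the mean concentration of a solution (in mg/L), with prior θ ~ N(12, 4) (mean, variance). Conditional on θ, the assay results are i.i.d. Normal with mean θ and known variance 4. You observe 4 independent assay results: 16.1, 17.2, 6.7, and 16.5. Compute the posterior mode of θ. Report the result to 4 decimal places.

θ̂_MAP = 13.7000

n = 4; x̄ = (16.1 + 17.2 + 6.7 + 16.5)/4 = 56.5/4 = 14.125.
For a Normal prior and Normal likelihood with known variance, the posterior is Normal; its mode equals its mean, the precision-weighted average.
Prior precision 1/σ₀² = 1/4 = 0.25; data precision n/σ² = 4/4 = 1.
θ̂ = (0.25·12 + 1·14.125) / (0.25 + 1) = 17.125/1.25 = 13.7000.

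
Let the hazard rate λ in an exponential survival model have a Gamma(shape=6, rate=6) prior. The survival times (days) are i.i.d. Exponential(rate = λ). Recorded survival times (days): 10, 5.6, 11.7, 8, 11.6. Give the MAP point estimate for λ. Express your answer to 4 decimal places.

λ̂_MAP = 0.1890

The Exponential(rate=λ) likelihood is ∝ λ^n e^(−λΣtᵢ). Here n = 5 and Σtᵢ = 10 + 5.6 + 11.7 + 8 + 11.6 = 46.9.
Posterior ∝ λ^5e^(−6λ) · λ^5e^(−46.9λ) = λ^10e^(−52.9λ), i.e. Gamma(11, 52.9).
Mode = (a−1)/b = 10/52.9 ≈ 0.1890.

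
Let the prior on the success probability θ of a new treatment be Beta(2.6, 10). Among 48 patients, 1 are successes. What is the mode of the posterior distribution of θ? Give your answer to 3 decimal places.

θ̂_MAP = 0.044

Prior: Beta(2.6, 10).
Data: 1 success in 48 trials. The binomial likelihood contributes θ(1−θ)^47, so the posterior is Beta(2.6+1, 10+47) = Beta(3.6, 57).
For Beta(a, b) with a, b > 1 the mode is (a−1)/(a+b−2) = 2.6/58.6 ≈ 0.044.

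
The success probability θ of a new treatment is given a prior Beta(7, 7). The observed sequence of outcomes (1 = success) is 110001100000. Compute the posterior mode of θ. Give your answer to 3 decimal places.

θ̂_MAP = 0.417

Prior: Beta(7, 7).
Data: 4 successes in 12 trials (from the sequence). The binomial likelihood contributes θ^4(1−θ)^8, so the posterior is Beta(7+4, 7+8) = Beta(11, 15).
For Beta(a, b) with a, b > 1 the mode is (a−1)/(a+b−2) = 10/24 ≈ 0.417.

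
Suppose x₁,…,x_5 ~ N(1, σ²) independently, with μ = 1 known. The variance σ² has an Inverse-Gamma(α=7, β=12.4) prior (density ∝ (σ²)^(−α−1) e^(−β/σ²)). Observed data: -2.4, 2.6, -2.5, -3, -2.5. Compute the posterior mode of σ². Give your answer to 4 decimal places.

Sum of squared deviations about the known mean: SS = (-2.4−1)² + (2.6−1)² + (-2.5−1)² + (-3−1)² + (-2.5−1)² = 54.62.
The Normal likelihood contributes (σ²)^(−n/2) exp(−SS/(2σ²)), so the posterior is Inverse-Gamma(α + n/2, β + SS/2) = Inverse-Gamma(9.5, 39.71).
The mode of Inverse-Gamma(a, b) is b/(a+1) = 39.71/10.5 ≈ 3.7819.

σ̂²_MAP = 3.7819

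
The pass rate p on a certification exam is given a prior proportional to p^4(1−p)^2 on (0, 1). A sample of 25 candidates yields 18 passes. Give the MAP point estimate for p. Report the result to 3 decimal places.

p̂_MAP = 0.710

The prior density ∝ p^4(1−p)^2 is the kernel of Beta(5, 3).
Data: 18 successes in 25 trials. The binomial likelihood contributes p^18(1−p)^7, so the posterior is Beta(5+18, 3+7) = Beta(23, 10).
For Beta(a, b) with a, b > 1 the mode is (a−1)/(a+b−2) = 22/31 ≈ 0.710.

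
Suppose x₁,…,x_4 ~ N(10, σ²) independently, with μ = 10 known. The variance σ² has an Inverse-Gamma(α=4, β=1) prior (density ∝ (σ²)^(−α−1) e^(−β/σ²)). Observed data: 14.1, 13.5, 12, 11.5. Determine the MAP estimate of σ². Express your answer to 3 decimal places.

Sum of squared deviations about the known mean: SS = (14.1−10)² + (13.5−10)² + (12−10)² + (11.5−10)² = 35.31.
The Normal likelihood contributes (σ²)^(−n/2) exp(−SS/(2σ²)), so the posterior is Inverse-Gamma(α + n/2, β + SS/2) = Inverse-Gamma(6, 18.655).
The mode of Inverse-Gamma(a, b) is b/(a+1) = 18.655/7 ≈ 2.665.

σ̂²_MAP = 2.665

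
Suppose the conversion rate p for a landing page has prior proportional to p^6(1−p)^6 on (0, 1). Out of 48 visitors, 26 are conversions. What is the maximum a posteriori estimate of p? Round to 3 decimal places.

p̂_MAP = 0.533

The prior density ∝ p^6(1−p)^6 is the kernel of Beta(7, 7).
Data: 26 successes in 48 trials. The binomial likelihood contributes p^26(1−p)^22, so the posterior is Beta(7+26, 7+22) = Beta(33, 29).
For Beta(a, b) with a, b > 1 the mode is (a−1)/(a+b−2) = 32/60 ≈ 0.533.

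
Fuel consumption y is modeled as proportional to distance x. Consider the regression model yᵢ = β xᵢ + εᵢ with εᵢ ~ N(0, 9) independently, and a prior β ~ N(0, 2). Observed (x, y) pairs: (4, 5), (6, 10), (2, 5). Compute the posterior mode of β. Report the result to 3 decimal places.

log p(β | y) = −Σ(yᵢ − βxᵢ)²/(2·9) − β²/(2·2) + const.
Setting the derivative to zero: Σxᵢ(yᵢ − βxᵢ)/9 − β/2 = 0, so β = Σxᵢyᵢ / (Σxᵢ² + σ²/τ²).
Σxᵢyᵢ = 4·5 + 6·10 + 2·5 = 90; Σxᵢ² = 56; σ²/τ² = 4.5.
β̂_MAP = 90 / (56 + 4.5) = 90/60.5 ≈ 1.488.

β̂_MAP = 1.488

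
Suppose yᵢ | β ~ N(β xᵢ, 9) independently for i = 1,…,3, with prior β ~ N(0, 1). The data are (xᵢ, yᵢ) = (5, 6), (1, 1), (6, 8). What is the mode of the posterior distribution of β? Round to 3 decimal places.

β̂_MAP = 1.113

log p(β | y) = −Σ(yᵢ − βxᵢ)²/(2·9) − β²/(2·1) + const.
Setting the derivative to zero: Σxᵢ(yᵢ − βxᵢ)/9 − β/1 = 0, so β = Σxᵢyᵢ / (Σxᵢ² + σ²/τ²).
Σxᵢyᵢ = 5·6 + 1·1 + 6·8 = 79; Σxᵢ² = 62; σ²/τ² = 9.
β̂_MAP = 79 / (62 + 9) = 79/71 ≈ 1.113.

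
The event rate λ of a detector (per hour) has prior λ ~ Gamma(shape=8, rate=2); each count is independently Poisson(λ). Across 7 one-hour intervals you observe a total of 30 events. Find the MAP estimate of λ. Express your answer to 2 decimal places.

λ̂_MAP = 4.11

Σxᵢ = 30, n = 7.
Posterior ∝ λ^7e^(−2λ) · λ^30e^(−7λ) = λ^37e^(−9λ), i.e. Gamma(shape=38, rate=9).
The mode of a Gamma(a, b) with a ≥ 1 (shape–rate) is (a−1)/b = 37/9 ≈ 4.11.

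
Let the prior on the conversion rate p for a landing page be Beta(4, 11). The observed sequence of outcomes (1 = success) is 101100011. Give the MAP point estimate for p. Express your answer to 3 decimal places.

p̂_MAP = 0.364

Prior: Beta(4, 11).
Data: 5 successes in 9 trials (from the sequence). The binomial likelihood contributes p^5(1−p)^4, so the posterior is Beta(4+5, 11+4) = Beta(9, 15).
For Beta(a, b) with a, b > 1 the mode is (a−1)/(a+b−2) = 8/22 ≈ 0.364.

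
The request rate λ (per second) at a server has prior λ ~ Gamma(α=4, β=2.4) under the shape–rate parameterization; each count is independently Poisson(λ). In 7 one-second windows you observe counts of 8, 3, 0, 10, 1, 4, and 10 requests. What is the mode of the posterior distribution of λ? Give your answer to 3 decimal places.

λ̂_MAP = 4.149

Σxᵢ = 8+3+0+10+1+4+10 = 36, with n = 7.
Posterior ∝ λ^3e^(−2.4λ) · λ^36e^(−7λ) = λ^39e^(−9.4λ), i.e. Gamma(shape=40, rate=9.4).
The mode of a Gamma(a, b) with a ≥ 1 (shape–rate) is (a−1)/b = 39/9.4 ≈ 4.149.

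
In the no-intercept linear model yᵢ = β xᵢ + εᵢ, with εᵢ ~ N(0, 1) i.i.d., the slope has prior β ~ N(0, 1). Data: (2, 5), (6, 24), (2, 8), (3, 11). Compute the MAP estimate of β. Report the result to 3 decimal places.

β̂_MAP = 3.759

log p(β | y) = −Σ(yᵢ − βxᵢ)²/(2·1) − β²/(2·1) + const.
Setting the derivative to zero: Σxᵢ(yᵢ − βxᵢ)/1 − β/1 = 0, so β = Σxᵢyᵢ / (Σxᵢ² + σ²/τ²).
Σxᵢyᵢ = 2·5 + 6·24 + 2·8 + 3·11 = 203; Σxᵢ² = 53; σ²/τ² = 1.
β̂_MAP = 203 / (53 + 1) = 203/54 ≈ 3.759.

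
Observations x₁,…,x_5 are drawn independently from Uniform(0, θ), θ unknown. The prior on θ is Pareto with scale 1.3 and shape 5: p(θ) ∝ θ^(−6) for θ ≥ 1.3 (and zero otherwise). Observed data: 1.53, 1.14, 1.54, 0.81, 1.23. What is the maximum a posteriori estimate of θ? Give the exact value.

The Uniform(0, θ) likelihood is θ^(−n) for θ ≥ max(xᵢ), zero otherwise. Here max(xᵢ) = 1.54.
Posterior ∝ θ^(−6) · θ^(−5) = θ^(−11) on θ ≥ max(1.3, 1.54) = 1.54.
This density is strictly decreasing in θ, so the posterior mode lies at the lower boundary of the support.

θ̂_MAP = 1.54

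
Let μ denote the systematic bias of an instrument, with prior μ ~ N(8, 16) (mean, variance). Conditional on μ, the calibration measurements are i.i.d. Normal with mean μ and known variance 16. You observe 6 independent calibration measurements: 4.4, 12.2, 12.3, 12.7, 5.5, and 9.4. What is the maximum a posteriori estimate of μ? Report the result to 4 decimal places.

μ̂_MAP = 9.2143

n = 6; x̄ = (4.4 + 12.2 + 12.3 + 12.7 + 5.5 + 9.4)/6 = 56.5/6 = 113/12 ≈ 9.4167.
For a Normal prior and Normal likelihood with known variance, the posterior is Normal; its mode equals its mean, the precision-weighted average.
Prior precision 1/σ₀² = 1/16 = 0.0625; data precision n/σ² = 6/16 = 0.375.
μ̂ = (0.0625·8 + 0.375·(113/12)) / (0.0625 + 0.375) = 4.03125/0.4375 = 129/14 ≈ 9.2143.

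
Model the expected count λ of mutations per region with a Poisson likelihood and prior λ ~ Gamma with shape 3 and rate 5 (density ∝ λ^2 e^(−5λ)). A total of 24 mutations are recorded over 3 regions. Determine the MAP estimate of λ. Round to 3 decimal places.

Σxᵢ = 24, n = 3.
Posterior ∝ λ^2e^(−5λ) · λ^24e^(−3λ) = λ^26e^(−8λ), i.e. Gamma(shape=27, rate=8).
The mode of a Gamma(a, b) with a ≥ 1 (shape–rate) is (a−1)/b = 26/8 ≈ 3.250.

λ̂_MAP = 3.250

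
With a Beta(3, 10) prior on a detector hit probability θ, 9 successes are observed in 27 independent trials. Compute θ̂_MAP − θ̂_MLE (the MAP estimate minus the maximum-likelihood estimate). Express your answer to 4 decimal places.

MAP − MLE = -0.0439

Posterior is Beta(12, 28); MAP = (12−1)/(40−2) = 11/38 ≈ 0.28947.
MLE ignores the prior: θ̂_MLE = k/n = 9/27 ≈ 0.33333.
Difference = 11/38 − 9/27 = -5/114 ≈ -0.0439.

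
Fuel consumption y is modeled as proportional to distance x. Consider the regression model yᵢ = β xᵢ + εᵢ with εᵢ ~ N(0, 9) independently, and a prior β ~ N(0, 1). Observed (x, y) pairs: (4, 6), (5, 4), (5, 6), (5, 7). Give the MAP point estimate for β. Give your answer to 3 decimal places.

β̂_MAP = 1.090

log p(β | y) = −Σ(yᵢ − βxᵢ)²/(2·9) − β²/(2·1) + const.
Setting the derivative to zero: Σxᵢ(yᵢ − βxᵢ)/9 − β/1 = 0, so β = Σxᵢyᵢ / (Σxᵢ² + σ²/τ²).
Σxᵢyᵢ = 4·6 + 5·4 + 5·6 + 5·7 = 109; Σxᵢ² = 91; σ²/τ² = 9.
β̂_MAP = 109 / (91 + 9) = 109/100 ≈ 1.090.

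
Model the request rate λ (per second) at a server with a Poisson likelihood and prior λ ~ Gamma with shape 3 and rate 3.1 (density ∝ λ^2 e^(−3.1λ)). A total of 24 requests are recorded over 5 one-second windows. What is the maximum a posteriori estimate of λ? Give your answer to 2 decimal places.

λ̂_MAP = 3.21

Σxᵢ = 24, n = 5.
Posterior ∝ λ^2e^(−3.1λ) · λ^24e^(−5λ) = λ^26e^(−8.1λ), i.e. Gamma(shape=27, rate=8.1).
The mode of a Gamma(a, b) with a ≥ 1 (shape–rate) is (a−1)/b = 26/8.1 ≈ 3.21.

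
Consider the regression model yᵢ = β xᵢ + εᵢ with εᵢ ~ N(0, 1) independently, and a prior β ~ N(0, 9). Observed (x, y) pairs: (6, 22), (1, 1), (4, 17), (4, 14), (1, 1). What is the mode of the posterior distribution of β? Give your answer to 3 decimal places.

β̂_MAP = 3.680

log p(β | y) = −Σ(yᵢ − βxᵢ)²/(2·1) − β²/(2·9) + const.
Setting the derivative to zero: Σxᵢ(yᵢ − βxᵢ)/1 − β/9 = 0, so β = Σxᵢyᵢ / (Σxᵢ² + σ²/τ²).
Σxᵢyᵢ = 6·22 + 1·1 + 4·17 + 4·14 + 1·1 = 258; Σxᵢ² = 70; σ²/τ² = 1/9.
β̂_MAP = 258 / (70 + 1/9) = 258/(631/9) = 2322/631 ≈ 3.680.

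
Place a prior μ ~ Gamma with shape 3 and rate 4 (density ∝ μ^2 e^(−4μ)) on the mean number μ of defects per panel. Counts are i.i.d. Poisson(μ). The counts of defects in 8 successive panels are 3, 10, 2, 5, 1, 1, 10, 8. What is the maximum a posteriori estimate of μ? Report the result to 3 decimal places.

μ̂_MAP = 3.500

Σxᵢ = 3+10+2+5+1+1+10+8 = 40, with n = 8.
Posterior ∝ μ^2e^(−4μ) · μ^40e^(−8μ) = μ^42e^(−12μ), i.e. Gamma(shape=43, rate=12).
The mode of a Gamma(a, b) with a ≥ 1 (shape–rate) is (a−1)/b = 42/12 ≈ 3.500.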